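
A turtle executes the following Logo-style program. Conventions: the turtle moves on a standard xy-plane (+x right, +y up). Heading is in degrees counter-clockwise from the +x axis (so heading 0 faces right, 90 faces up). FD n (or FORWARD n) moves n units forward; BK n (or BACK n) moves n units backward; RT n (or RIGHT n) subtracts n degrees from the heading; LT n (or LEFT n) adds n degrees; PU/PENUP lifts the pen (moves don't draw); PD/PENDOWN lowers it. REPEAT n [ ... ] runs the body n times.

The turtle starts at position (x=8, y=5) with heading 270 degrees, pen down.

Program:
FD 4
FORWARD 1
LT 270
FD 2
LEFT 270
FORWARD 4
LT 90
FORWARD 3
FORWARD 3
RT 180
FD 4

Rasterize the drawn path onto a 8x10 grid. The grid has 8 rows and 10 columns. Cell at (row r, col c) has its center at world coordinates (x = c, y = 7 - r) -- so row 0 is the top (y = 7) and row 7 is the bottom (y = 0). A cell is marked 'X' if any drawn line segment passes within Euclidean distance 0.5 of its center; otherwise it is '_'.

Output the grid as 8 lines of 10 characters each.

Segment 0: (8,5) -> (8,1)
Segment 1: (8,1) -> (8,0)
Segment 2: (8,0) -> (6,0)
Segment 3: (6,0) -> (6,4)
Segment 4: (6,4) -> (3,4)
Segment 5: (3,4) -> (0,4)
Segment 6: (0,4) -> (4,4)

Answer: __________
__________
________X_
XXXXXXX_X_
______X_X_
______X_X_
______X_X_
______XXX_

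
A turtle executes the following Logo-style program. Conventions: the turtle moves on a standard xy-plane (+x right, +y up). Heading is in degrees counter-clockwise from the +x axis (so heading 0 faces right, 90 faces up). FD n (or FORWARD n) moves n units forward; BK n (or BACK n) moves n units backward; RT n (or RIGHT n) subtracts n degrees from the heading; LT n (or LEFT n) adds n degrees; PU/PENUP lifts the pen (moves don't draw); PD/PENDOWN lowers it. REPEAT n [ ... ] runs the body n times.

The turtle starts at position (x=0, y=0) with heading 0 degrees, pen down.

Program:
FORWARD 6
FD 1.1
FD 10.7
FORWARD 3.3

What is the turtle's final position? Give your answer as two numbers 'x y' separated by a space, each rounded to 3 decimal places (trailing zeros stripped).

Executing turtle program step by step:
Start: pos=(0,0), heading=0, pen down
FD 6: (0,0) -> (6,0) [heading=0, draw]
FD 1.1: (6,0) -> (7.1,0) [heading=0, draw]
FD 10.7: (7.1,0) -> (17.8,0) [heading=0, draw]
FD 3.3: (17.8,0) -> (21.1,0) [heading=0, draw]
Final: pos=(21.1,0), heading=0, 4 segment(s) drawn

Answer: 21.1 0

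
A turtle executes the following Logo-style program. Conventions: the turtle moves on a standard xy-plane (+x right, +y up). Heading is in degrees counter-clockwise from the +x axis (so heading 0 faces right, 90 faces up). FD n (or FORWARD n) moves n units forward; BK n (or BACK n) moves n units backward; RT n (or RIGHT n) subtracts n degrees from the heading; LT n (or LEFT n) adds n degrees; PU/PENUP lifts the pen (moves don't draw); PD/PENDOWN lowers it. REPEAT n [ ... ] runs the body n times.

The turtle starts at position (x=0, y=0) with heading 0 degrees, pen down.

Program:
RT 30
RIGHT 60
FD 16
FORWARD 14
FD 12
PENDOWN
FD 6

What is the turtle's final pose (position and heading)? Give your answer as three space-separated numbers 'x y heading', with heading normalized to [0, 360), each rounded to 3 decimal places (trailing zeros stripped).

Executing turtle program step by step:
Start: pos=(0,0), heading=0, pen down
RT 30: heading 0 -> 330
RT 60: heading 330 -> 270
FD 16: (0,0) -> (0,-16) [heading=270, draw]
FD 14: (0,-16) -> (0,-30) [heading=270, draw]
FD 12: (0,-30) -> (0,-42) [heading=270, draw]
PD: pen down
FD 6: (0,-42) -> (0,-48) [heading=270, draw]
Final: pos=(0,-48), heading=270, 4 segment(s) drawn

Answer: 0 -48 270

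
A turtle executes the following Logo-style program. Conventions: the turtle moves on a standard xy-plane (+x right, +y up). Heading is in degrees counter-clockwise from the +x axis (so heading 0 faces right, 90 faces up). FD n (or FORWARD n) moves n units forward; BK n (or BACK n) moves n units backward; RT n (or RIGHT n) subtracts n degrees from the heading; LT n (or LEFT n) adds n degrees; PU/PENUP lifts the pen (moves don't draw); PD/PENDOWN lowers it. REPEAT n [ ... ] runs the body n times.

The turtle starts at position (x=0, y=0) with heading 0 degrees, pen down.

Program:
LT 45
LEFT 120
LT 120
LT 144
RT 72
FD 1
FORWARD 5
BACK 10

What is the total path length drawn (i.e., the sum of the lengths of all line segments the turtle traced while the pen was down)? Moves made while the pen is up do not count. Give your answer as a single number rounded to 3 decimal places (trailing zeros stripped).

Executing turtle program step by step:
Start: pos=(0,0), heading=0, pen down
LT 45: heading 0 -> 45
LT 120: heading 45 -> 165
LT 120: heading 165 -> 285
LT 144: heading 285 -> 69
RT 72: heading 69 -> 357
FD 1: (0,0) -> (0.999,-0.052) [heading=357, draw]
FD 5: (0.999,-0.052) -> (5.992,-0.314) [heading=357, draw]
BK 10: (5.992,-0.314) -> (-3.995,0.209) [heading=357, draw]
Final: pos=(-3.995,0.209), heading=357, 3 segment(s) drawn

Segment lengths:
  seg 1: (0,0) -> (0.999,-0.052), length = 1
  seg 2: (0.999,-0.052) -> (5.992,-0.314), length = 5
  seg 3: (5.992,-0.314) -> (-3.995,0.209), length = 10
Total = 16

Answer: 16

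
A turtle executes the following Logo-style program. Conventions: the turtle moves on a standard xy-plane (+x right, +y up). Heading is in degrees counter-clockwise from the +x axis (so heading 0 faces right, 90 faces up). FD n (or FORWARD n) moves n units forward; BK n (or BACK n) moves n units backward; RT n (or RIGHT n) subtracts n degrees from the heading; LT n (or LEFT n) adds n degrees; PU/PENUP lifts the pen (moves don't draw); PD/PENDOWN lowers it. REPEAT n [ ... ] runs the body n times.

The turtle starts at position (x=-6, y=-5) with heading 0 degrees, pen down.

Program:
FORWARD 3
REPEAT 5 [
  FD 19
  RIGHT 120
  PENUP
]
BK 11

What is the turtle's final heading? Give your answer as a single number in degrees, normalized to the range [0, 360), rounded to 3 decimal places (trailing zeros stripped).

Answer: 120

Derivation:
Executing turtle program step by step:
Start: pos=(-6,-5), heading=0, pen down
FD 3: (-6,-5) -> (-3,-5) [heading=0, draw]
REPEAT 5 [
  -- iteration 1/5 --
  FD 19: (-3,-5) -> (16,-5) [heading=0, draw]
  RT 120: heading 0 -> 240
  PU: pen up
  -- iteration 2/5 --
  FD 19: (16,-5) -> (6.5,-21.454) [heading=240, move]
  RT 120: heading 240 -> 120
  PU: pen up
  -- iteration 3/5 --
  FD 19: (6.5,-21.454) -> (-3,-5) [heading=120, move]
  RT 120: heading 120 -> 0
  PU: pen up
  -- iteration 4/5 --
  FD 19: (-3,-5) -> (16,-5) [heading=0, move]
  RT 120: heading 0 -> 240
  PU: pen up
  -- iteration 5/5 --
  FD 19: (16,-5) -> (6.5,-21.454) [heading=240, move]
  RT 120: heading 240 -> 120
  PU: pen up
]
BK 11: (6.5,-21.454) -> (12,-30.981) [heading=120, move]
Final: pos=(12,-30.981), heading=120, 2 segment(s) drawn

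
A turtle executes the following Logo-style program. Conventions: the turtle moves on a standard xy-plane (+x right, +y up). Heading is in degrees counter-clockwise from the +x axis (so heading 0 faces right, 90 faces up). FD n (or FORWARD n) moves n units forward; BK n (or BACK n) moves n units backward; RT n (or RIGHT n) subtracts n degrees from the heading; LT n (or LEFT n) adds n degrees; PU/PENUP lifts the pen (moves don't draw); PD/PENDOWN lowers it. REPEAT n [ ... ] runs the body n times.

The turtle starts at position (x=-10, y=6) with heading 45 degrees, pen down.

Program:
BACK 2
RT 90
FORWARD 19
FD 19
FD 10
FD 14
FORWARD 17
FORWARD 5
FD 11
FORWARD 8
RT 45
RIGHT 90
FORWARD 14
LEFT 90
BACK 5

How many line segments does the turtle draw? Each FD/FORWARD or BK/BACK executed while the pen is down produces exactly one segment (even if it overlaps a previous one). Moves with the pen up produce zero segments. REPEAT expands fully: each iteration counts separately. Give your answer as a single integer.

Executing turtle program step by step:
Start: pos=(-10,6), heading=45, pen down
BK 2: (-10,6) -> (-11.414,4.586) [heading=45, draw]
RT 90: heading 45 -> 315
FD 19: (-11.414,4.586) -> (2.021,-8.849) [heading=315, draw]
FD 19: (2.021,-8.849) -> (15.456,-22.284) [heading=315, draw]
FD 10: (15.456,-22.284) -> (22.527,-29.355) [heading=315, draw]
FD 14: (22.527,-29.355) -> (32.426,-39.255) [heading=315, draw]
FD 17: (32.426,-39.255) -> (44.447,-51.276) [heading=315, draw]
FD 5: (44.447,-51.276) -> (47.983,-54.811) [heading=315, draw]
FD 11: (47.983,-54.811) -> (55.761,-62.589) [heading=315, draw]
FD 8: (55.761,-62.589) -> (61.418,-68.246) [heading=315, draw]
RT 45: heading 315 -> 270
RT 90: heading 270 -> 180
FD 14: (61.418,-68.246) -> (47.418,-68.246) [heading=180, draw]
LT 90: heading 180 -> 270
BK 5: (47.418,-68.246) -> (47.418,-63.246) [heading=270, draw]
Final: pos=(47.418,-63.246), heading=270, 11 segment(s) drawn
Segments drawn: 11

Answer: 11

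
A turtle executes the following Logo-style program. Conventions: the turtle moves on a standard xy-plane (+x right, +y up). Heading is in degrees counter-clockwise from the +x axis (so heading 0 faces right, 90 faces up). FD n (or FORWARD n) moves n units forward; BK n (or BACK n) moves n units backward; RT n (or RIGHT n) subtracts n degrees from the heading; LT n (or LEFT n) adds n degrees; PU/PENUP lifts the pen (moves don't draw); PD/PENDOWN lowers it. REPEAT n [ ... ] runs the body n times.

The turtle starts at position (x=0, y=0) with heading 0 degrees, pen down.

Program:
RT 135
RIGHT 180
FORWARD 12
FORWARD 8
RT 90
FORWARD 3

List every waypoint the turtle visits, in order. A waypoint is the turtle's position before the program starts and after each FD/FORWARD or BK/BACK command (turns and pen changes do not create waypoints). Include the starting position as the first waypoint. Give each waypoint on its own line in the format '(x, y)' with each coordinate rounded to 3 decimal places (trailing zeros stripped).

Answer: (0, 0)
(8.485, 8.485)
(14.142, 14.142)
(16.263, 12.021)

Derivation:
Executing turtle program step by step:
Start: pos=(0,0), heading=0, pen down
RT 135: heading 0 -> 225
RT 180: heading 225 -> 45
FD 12: (0,0) -> (8.485,8.485) [heading=45, draw]
FD 8: (8.485,8.485) -> (14.142,14.142) [heading=45, draw]
RT 90: heading 45 -> 315
FD 3: (14.142,14.142) -> (16.263,12.021) [heading=315, draw]
Final: pos=(16.263,12.021), heading=315, 3 segment(s) drawn
Waypoints (4 total):
(0, 0)
(8.485, 8.485)
(14.142, 14.142)
(16.263, 12.021)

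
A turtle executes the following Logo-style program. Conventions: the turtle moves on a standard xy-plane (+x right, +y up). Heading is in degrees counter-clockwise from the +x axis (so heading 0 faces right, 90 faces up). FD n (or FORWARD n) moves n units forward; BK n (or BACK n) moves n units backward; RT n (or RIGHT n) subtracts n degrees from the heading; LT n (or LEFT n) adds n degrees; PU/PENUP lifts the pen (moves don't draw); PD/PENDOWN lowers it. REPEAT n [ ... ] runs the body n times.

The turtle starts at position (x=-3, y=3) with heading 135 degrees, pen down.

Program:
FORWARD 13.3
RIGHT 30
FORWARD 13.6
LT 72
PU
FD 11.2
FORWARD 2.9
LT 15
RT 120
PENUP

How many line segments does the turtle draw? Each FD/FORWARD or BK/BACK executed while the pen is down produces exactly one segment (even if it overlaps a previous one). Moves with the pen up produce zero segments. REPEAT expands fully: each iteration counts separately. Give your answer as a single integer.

Executing turtle program step by step:
Start: pos=(-3,3), heading=135, pen down
FD 13.3: (-3,3) -> (-12.405,12.405) [heading=135, draw]
RT 30: heading 135 -> 105
FD 13.6: (-12.405,12.405) -> (-15.924,25.541) [heading=105, draw]
LT 72: heading 105 -> 177
PU: pen up
FD 11.2: (-15.924,25.541) -> (-27.109,26.127) [heading=177, move]
FD 2.9: (-27.109,26.127) -> (-30.005,26.279) [heading=177, move]
LT 15: heading 177 -> 192
RT 120: heading 192 -> 72
PU: pen up
Final: pos=(-30.005,26.279), heading=72, 2 segment(s) drawn
Segments drawn: 2

Answer: 2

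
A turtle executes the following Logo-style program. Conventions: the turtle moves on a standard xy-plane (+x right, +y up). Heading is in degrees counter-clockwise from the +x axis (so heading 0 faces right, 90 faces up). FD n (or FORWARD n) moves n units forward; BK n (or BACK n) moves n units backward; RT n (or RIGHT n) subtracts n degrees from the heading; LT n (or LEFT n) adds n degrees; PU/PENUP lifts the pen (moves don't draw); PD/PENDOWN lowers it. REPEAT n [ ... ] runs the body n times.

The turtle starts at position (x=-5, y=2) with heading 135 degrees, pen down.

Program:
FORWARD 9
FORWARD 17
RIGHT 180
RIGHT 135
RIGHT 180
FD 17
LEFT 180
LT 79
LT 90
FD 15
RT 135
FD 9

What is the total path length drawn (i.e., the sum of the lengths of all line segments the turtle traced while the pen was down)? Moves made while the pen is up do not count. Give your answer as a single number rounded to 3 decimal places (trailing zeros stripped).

Answer: 67

Derivation:
Executing turtle program step by step:
Start: pos=(-5,2), heading=135, pen down
FD 9: (-5,2) -> (-11.364,8.364) [heading=135, draw]
FD 17: (-11.364,8.364) -> (-23.385,20.385) [heading=135, draw]
RT 180: heading 135 -> 315
RT 135: heading 315 -> 180
RT 180: heading 180 -> 0
FD 17: (-23.385,20.385) -> (-6.385,20.385) [heading=0, draw]
LT 180: heading 0 -> 180
LT 79: heading 180 -> 259
LT 90: heading 259 -> 349
FD 15: (-6.385,20.385) -> (8.34,17.523) [heading=349, draw]
RT 135: heading 349 -> 214
FD 9: (8.34,17.523) -> (0.878,12.49) [heading=214, draw]
Final: pos=(0.878,12.49), heading=214, 5 segment(s) drawn

Segment lengths:
  seg 1: (-5,2) -> (-11.364,8.364), length = 9
  seg 2: (-11.364,8.364) -> (-23.385,20.385), length = 17
  seg 3: (-23.385,20.385) -> (-6.385,20.385), length = 17
  seg 4: (-6.385,20.385) -> (8.34,17.523), length = 15
  seg 5: (8.34,17.523) -> (0.878,12.49), length = 9
Total = 67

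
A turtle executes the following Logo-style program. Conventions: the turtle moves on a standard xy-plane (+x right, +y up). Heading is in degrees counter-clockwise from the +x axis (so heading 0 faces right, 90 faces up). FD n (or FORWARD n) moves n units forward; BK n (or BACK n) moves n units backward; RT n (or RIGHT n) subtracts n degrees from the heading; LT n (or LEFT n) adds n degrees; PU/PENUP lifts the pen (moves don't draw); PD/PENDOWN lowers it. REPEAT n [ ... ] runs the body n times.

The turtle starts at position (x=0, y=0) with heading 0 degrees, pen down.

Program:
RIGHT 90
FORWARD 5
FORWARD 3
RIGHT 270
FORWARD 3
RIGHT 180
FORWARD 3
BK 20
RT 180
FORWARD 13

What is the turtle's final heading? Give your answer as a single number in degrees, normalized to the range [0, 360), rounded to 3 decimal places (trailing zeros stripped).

Executing turtle program step by step:
Start: pos=(0,0), heading=0, pen down
RT 90: heading 0 -> 270
FD 5: (0,0) -> (0,-5) [heading=270, draw]
FD 3: (0,-5) -> (0,-8) [heading=270, draw]
RT 270: heading 270 -> 0
FD 3: (0,-8) -> (3,-8) [heading=0, draw]
RT 180: heading 0 -> 180
FD 3: (3,-8) -> (0,-8) [heading=180, draw]
BK 20: (0,-8) -> (20,-8) [heading=180, draw]
RT 180: heading 180 -> 0
FD 13: (20,-8) -> (33,-8) [heading=0, draw]
Final: pos=(33,-8), heading=0, 6 segment(s) drawn

Answer: 0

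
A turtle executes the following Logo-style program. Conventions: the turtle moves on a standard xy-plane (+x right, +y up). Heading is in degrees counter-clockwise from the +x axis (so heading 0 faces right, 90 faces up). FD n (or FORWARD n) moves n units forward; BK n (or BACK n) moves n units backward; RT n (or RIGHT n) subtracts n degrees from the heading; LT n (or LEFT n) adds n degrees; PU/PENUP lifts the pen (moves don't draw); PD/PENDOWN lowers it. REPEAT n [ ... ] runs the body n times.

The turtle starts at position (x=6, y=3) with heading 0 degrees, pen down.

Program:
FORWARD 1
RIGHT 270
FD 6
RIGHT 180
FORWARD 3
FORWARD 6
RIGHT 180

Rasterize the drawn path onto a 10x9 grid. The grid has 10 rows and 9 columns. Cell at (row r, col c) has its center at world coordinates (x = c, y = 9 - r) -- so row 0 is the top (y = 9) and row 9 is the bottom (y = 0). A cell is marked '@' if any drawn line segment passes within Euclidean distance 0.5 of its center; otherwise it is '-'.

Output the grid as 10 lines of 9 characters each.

Answer: -------@-
-------@-
-------@-
-------@-
-------@-
-------@-
------@@-
-------@-
-------@-
-------@-

Derivation:
Segment 0: (6,3) -> (7,3)
Segment 1: (7,3) -> (7,9)
Segment 2: (7,9) -> (7,6)
Segment 3: (7,6) -> (7,0)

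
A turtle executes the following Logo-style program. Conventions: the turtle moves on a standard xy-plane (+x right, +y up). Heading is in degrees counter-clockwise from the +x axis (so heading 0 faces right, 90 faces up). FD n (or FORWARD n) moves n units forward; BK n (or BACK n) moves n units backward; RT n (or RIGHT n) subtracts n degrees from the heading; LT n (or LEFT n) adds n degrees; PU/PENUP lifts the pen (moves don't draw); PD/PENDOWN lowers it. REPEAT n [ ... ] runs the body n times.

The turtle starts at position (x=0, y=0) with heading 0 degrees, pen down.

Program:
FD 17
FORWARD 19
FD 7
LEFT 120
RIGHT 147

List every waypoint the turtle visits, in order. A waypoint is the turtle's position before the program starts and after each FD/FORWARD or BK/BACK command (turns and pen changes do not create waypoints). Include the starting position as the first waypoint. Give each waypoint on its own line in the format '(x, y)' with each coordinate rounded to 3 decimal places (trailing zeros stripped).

Executing turtle program step by step:
Start: pos=(0,0), heading=0, pen down
FD 17: (0,0) -> (17,0) [heading=0, draw]
FD 19: (17,0) -> (36,0) [heading=0, draw]
FD 7: (36,0) -> (43,0) [heading=0, draw]
LT 120: heading 0 -> 120
RT 147: heading 120 -> 333
Final: pos=(43,0), heading=333, 3 segment(s) drawn
Waypoints (4 total):
(0, 0)
(17, 0)
(36, 0)
(43, 0)

Answer: (0, 0)
(17, 0)
(36, 0)
(43, 0)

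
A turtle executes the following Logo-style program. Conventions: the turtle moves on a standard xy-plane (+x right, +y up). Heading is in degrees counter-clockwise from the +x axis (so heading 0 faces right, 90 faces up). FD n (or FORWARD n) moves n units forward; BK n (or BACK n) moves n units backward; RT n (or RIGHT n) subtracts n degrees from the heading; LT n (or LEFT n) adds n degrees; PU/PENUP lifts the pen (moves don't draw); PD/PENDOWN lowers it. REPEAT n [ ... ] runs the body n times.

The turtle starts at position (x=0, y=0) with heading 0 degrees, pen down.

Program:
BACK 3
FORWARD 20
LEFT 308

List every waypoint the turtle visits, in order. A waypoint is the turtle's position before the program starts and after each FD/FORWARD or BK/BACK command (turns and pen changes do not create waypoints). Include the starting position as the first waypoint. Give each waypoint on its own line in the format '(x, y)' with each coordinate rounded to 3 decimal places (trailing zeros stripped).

Executing turtle program step by step:
Start: pos=(0,0), heading=0, pen down
BK 3: (0,0) -> (-3,0) [heading=0, draw]
FD 20: (-3,0) -> (17,0) [heading=0, draw]
LT 308: heading 0 -> 308
Final: pos=(17,0), heading=308, 2 segment(s) drawn
Waypoints (3 total):
(0, 0)
(-3, 0)
(17, 0)

Answer: (0, 0)
(-3, 0)
(17, 0)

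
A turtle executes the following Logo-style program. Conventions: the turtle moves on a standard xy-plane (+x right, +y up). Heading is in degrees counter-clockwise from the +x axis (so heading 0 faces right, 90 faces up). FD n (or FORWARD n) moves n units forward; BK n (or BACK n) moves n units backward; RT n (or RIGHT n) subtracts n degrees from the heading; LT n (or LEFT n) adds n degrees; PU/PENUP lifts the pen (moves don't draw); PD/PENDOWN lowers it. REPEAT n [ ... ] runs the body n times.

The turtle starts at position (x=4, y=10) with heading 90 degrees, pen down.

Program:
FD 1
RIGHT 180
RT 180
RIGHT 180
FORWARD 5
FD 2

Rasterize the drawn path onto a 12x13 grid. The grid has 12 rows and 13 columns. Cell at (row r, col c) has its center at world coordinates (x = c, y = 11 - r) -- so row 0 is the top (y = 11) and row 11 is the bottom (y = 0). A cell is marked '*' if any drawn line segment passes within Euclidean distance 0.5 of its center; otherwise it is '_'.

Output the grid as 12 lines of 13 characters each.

Segment 0: (4,10) -> (4,11)
Segment 1: (4,11) -> (4,6)
Segment 2: (4,6) -> (4,4)

Answer: ____*________
____*________
____*________
____*________
____*________
____*________
____*________
____*________
_____________
_____________
_____________
_____________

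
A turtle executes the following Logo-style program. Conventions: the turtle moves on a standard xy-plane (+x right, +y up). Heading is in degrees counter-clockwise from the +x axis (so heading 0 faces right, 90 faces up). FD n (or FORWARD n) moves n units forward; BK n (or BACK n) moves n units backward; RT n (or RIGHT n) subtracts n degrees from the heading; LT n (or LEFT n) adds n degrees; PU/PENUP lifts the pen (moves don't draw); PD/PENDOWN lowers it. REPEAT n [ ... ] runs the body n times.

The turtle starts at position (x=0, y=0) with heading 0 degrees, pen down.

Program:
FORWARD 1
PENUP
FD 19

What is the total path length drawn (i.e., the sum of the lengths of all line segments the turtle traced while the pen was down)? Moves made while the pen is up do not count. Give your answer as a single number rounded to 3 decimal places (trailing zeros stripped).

Executing turtle program step by step:
Start: pos=(0,0), heading=0, pen down
FD 1: (0,0) -> (1,0) [heading=0, draw]
PU: pen up
FD 19: (1,0) -> (20,0) [heading=0, move]
Final: pos=(20,0), heading=0, 1 segment(s) drawn

Segment lengths:
  seg 1: (0,0) -> (1,0), length = 1
Total = 1

Answer: 1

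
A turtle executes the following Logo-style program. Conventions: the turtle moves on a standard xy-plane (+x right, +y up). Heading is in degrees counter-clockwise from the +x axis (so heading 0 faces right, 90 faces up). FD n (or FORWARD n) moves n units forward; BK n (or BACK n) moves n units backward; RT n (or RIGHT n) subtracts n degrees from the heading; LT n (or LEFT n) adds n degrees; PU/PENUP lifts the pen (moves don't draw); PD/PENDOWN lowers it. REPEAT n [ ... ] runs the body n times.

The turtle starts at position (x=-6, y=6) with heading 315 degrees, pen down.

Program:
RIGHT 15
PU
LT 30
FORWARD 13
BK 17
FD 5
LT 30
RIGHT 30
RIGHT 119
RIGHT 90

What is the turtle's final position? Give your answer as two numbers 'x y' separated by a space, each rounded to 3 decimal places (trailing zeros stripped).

Answer: -5.134 5.5

Derivation:
Executing turtle program step by step:
Start: pos=(-6,6), heading=315, pen down
RT 15: heading 315 -> 300
PU: pen up
LT 30: heading 300 -> 330
FD 13: (-6,6) -> (5.258,-0.5) [heading=330, move]
BK 17: (5.258,-0.5) -> (-9.464,8) [heading=330, move]
FD 5: (-9.464,8) -> (-5.134,5.5) [heading=330, move]
LT 30: heading 330 -> 0
RT 30: heading 0 -> 330
RT 119: heading 330 -> 211
RT 90: heading 211 -> 121
Final: pos=(-5.134,5.5), heading=121, 0 segment(s) drawn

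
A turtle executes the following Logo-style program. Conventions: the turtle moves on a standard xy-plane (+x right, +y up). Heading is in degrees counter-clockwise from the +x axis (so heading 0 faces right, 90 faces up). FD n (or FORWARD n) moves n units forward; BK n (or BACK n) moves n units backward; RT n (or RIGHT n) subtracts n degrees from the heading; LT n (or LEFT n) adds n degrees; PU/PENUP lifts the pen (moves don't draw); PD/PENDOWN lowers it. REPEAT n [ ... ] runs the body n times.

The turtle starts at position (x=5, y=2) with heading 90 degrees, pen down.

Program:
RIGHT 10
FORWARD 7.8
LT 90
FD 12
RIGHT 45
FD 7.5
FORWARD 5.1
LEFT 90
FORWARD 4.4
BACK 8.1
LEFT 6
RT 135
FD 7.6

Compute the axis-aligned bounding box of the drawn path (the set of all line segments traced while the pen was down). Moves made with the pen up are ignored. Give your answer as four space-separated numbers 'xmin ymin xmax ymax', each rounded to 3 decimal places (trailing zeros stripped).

Executing turtle program step by step:
Start: pos=(5,2), heading=90, pen down
RT 10: heading 90 -> 80
FD 7.8: (5,2) -> (6.354,9.682) [heading=80, draw]
LT 90: heading 80 -> 170
FD 12: (6.354,9.682) -> (-5.463,11.765) [heading=170, draw]
RT 45: heading 170 -> 125
FD 7.5: (-5.463,11.765) -> (-9.765,17.909) [heading=125, draw]
FD 5.1: (-9.765,17.909) -> (-12.69,22.087) [heading=125, draw]
LT 90: heading 125 -> 215
FD 4.4: (-12.69,22.087) -> (-16.295,19.563) [heading=215, draw]
BK 8.1: (-16.295,19.563) -> (-9.659,24.209) [heading=215, draw]
LT 6: heading 215 -> 221
RT 135: heading 221 -> 86
FD 7.6: (-9.659,24.209) -> (-9.129,31.79) [heading=86, draw]
Final: pos=(-9.129,31.79), heading=86, 7 segment(s) drawn

Segment endpoints: x in {-16.295, -12.69, -9.765, -9.659, -9.129, -5.463, 5, 6.354}, y in {2, 9.682, 11.765, 17.909, 19.563, 22.087, 24.209, 31.79}
xmin=-16.295, ymin=2, xmax=6.354, ymax=31.79

Answer: -16.295 2 6.354 31.79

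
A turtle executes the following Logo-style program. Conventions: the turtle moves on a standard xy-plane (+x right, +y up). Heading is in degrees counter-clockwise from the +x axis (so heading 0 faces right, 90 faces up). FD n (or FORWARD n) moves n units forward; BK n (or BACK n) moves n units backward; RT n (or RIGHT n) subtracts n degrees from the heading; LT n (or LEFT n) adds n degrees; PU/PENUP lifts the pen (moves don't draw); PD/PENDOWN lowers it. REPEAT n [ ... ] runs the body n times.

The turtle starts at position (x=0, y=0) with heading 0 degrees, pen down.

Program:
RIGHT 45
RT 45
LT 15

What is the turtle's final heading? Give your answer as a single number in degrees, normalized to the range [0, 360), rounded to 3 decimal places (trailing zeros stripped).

Answer: 285

Derivation:
Executing turtle program step by step:
Start: pos=(0,0), heading=0, pen down
RT 45: heading 0 -> 315
RT 45: heading 315 -> 270
LT 15: heading 270 -> 285
Final: pos=(0,0), heading=285, 0 segment(s) drawn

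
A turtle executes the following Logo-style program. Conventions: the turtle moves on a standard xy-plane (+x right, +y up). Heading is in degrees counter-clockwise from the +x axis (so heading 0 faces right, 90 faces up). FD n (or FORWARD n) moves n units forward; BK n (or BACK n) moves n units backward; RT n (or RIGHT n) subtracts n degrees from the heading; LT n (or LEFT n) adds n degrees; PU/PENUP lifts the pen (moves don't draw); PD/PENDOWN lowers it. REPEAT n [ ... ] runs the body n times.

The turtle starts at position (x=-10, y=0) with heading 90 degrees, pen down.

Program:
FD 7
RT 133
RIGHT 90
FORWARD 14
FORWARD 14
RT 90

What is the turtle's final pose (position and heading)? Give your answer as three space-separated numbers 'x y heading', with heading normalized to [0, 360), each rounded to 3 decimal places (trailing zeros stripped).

Executing turtle program step by step:
Start: pos=(-10,0), heading=90, pen down
FD 7: (-10,0) -> (-10,7) [heading=90, draw]
RT 133: heading 90 -> 317
RT 90: heading 317 -> 227
FD 14: (-10,7) -> (-19.548,-3.239) [heading=227, draw]
FD 14: (-19.548,-3.239) -> (-29.096,-13.478) [heading=227, draw]
RT 90: heading 227 -> 137
Final: pos=(-29.096,-13.478), heading=137, 3 segment(s) drawn

Answer: -29.096 -13.478 137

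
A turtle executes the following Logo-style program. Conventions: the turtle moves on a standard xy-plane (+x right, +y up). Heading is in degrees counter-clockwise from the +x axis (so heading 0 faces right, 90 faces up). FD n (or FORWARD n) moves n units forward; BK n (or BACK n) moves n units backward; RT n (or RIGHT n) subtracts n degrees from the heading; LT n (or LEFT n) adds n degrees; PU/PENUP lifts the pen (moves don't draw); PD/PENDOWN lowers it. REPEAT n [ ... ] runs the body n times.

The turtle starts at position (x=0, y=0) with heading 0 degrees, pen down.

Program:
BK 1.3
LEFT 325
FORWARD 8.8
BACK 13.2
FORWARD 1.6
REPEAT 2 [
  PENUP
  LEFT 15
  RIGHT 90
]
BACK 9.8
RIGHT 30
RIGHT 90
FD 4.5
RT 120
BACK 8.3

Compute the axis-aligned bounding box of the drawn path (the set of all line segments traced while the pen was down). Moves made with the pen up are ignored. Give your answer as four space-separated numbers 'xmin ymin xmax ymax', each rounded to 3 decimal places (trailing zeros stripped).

Executing turtle program step by step:
Start: pos=(0,0), heading=0, pen down
BK 1.3: (0,0) -> (-1.3,0) [heading=0, draw]
LT 325: heading 0 -> 325
FD 8.8: (-1.3,0) -> (5.909,-5.047) [heading=325, draw]
BK 13.2: (5.909,-5.047) -> (-4.904,2.524) [heading=325, draw]
FD 1.6: (-4.904,2.524) -> (-3.594,1.606) [heading=325, draw]
REPEAT 2 [
  -- iteration 1/2 --
  PU: pen up
  LT 15: heading 325 -> 340
  RT 90: heading 340 -> 250
  -- iteration 2/2 --
  PU: pen up
  LT 15: heading 250 -> 265
  RT 90: heading 265 -> 175
]
BK 9.8: (-3.594,1.606) -> (6.169,0.752) [heading=175, move]
RT 30: heading 175 -> 145
RT 90: heading 145 -> 55
FD 4.5: (6.169,0.752) -> (8.75,4.438) [heading=55, move]
RT 120: heading 55 -> 295
BK 8.3: (8.75,4.438) -> (5.242,11.96) [heading=295, move]
Final: pos=(5.242,11.96), heading=295, 4 segment(s) drawn

Segment endpoints: x in {-4.904, -3.594, -1.3, 0, 5.909}, y in {-5.047, 0, 1.606, 2.524}
xmin=-4.904, ymin=-5.047, xmax=5.909, ymax=2.524

Answer: -4.904 -5.047 5.909 2.524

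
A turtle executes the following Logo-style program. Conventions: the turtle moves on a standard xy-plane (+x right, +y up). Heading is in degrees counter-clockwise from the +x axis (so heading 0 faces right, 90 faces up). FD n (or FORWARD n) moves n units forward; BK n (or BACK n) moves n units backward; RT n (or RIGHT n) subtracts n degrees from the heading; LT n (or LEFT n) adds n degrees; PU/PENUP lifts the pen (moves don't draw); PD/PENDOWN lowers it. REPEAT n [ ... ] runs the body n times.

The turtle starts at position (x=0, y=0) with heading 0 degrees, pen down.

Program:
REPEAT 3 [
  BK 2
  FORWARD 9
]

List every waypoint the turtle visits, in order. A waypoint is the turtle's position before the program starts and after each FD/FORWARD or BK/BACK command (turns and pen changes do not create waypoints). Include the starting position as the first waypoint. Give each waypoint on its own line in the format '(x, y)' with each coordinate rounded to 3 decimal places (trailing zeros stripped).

Answer: (0, 0)
(-2, 0)
(7, 0)
(5, 0)
(14, 0)
(12, 0)
(21, 0)

Derivation:
Executing turtle program step by step:
Start: pos=(0,0), heading=0, pen down
REPEAT 3 [
  -- iteration 1/3 --
  BK 2: (0,0) -> (-2,0) [heading=0, draw]
  FD 9: (-2,0) -> (7,0) [heading=0, draw]
  -- iteration 2/3 --
  BK 2: (7,0) -> (5,0) [heading=0, draw]
  FD 9: (5,0) -> (14,0) [heading=0, draw]
  -- iteration 3/3 --
  BK 2: (14,0) -> (12,0) [heading=0, draw]
  FD 9: (12,0) -> (21,0) [heading=0, draw]
]
Final: pos=(21,0), heading=0, 6 segment(s) drawn
Waypoints (7 total):
(0, 0)
(-2, 0)
(7, 0)
(5, 0)
(14, 0)
(12, 0)
(21, 0)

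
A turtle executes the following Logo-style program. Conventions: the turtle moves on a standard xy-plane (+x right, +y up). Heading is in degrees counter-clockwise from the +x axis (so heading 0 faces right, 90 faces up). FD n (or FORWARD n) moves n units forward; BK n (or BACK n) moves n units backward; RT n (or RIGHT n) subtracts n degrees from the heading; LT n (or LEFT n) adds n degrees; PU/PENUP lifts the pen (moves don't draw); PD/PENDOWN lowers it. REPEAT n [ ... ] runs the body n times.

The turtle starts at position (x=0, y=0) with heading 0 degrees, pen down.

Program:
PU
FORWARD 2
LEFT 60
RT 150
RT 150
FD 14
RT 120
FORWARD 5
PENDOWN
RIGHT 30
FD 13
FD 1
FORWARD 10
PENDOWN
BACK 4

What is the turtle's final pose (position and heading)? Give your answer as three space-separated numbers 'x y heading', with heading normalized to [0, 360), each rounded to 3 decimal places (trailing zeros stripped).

Executing turtle program step by step:
Start: pos=(0,0), heading=0, pen down
PU: pen up
FD 2: (0,0) -> (2,0) [heading=0, move]
LT 60: heading 0 -> 60
RT 150: heading 60 -> 270
RT 150: heading 270 -> 120
FD 14: (2,0) -> (-5,12.124) [heading=120, move]
RT 120: heading 120 -> 0
FD 5: (-5,12.124) -> (0,12.124) [heading=0, move]
PD: pen down
RT 30: heading 0 -> 330
FD 13: (0,12.124) -> (11.258,5.624) [heading=330, draw]
FD 1: (11.258,5.624) -> (12.124,5.124) [heading=330, draw]
FD 10: (12.124,5.124) -> (20.785,0.124) [heading=330, draw]
PD: pen down
BK 4: (20.785,0.124) -> (17.321,2.124) [heading=330, draw]
Final: pos=(17.321,2.124), heading=330, 4 segment(s) drawn

Answer: 17.321 2.124 330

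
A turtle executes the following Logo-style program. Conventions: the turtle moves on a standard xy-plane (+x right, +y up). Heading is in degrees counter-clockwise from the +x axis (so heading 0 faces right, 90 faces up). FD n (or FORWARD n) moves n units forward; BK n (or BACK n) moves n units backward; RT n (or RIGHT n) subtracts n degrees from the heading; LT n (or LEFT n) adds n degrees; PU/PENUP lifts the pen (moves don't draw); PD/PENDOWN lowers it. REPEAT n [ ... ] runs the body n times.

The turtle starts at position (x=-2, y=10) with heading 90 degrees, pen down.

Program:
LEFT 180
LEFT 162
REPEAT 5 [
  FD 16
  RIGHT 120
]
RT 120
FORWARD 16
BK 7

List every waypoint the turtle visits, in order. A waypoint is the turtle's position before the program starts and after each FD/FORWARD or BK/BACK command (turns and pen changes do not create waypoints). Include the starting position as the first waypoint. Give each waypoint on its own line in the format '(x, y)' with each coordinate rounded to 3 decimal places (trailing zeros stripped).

Answer: (-2, 10)
(2.944, 25.217)
(13.65, 13.327)
(-2, 10)
(2.944, 25.217)
(13.65, 13.327)
(18.595, 28.543)
(16.432, 21.886)

Derivation:
Executing turtle program step by step:
Start: pos=(-2,10), heading=90, pen down
LT 180: heading 90 -> 270
LT 162: heading 270 -> 72
REPEAT 5 [
  -- iteration 1/5 --
  FD 16: (-2,10) -> (2.944,25.217) [heading=72, draw]
  RT 120: heading 72 -> 312
  -- iteration 2/5 --
  FD 16: (2.944,25.217) -> (13.65,13.327) [heading=312, draw]
  RT 120: heading 312 -> 192
  -- iteration 3/5 --
  FD 16: (13.65,13.327) -> (-2,10) [heading=192, draw]
  RT 120: heading 192 -> 72
  -- iteration 4/5 --
  FD 16: (-2,10) -> (2.944,25.217) [heading=72, draw]
  RT 120: heading 72 -> 312
  -- iteration 5/5 --
  FD 16: (2.944,25.217) -> (13.65,13.327) [heading=312, draw]
  RT 120: heading 312 -> 192
]
RT 120: heading 192 -> 72
FD 16: (13.65,13.327) -> (18.595,28.543) [heading=72, draw]
BK 7: (18.595,28.543) -> (16.432,21.886) [heading=72, draw]
Final: pos=(16.432,21.886), heading=72, 7 segment(s) drawn
Waypoints (8 total):
(-2, 10)
(2.944, 25.217)
(13.65, 13.327)
(-2, 10)
(2.944, 25.217)
(13.65, 13.327)
(18.595, 28.543)
(16.432, 21.886)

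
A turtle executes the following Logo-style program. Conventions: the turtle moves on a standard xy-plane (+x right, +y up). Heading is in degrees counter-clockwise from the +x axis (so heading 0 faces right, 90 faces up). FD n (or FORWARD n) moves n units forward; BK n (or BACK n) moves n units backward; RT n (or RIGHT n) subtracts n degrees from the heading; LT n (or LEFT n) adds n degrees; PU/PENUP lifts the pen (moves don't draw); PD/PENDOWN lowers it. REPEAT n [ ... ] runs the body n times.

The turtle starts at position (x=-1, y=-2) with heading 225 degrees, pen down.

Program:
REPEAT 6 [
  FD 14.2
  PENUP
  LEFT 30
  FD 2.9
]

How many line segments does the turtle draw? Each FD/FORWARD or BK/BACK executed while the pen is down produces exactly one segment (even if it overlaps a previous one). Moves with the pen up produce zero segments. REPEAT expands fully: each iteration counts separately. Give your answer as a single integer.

Answer: 1

Derivation:
Executing turtle program step by step:
Start: pos=(-1,-2), heading=225, pen down
REPEAT 6 [
  -- iteration 1/6 --
  FD 14.2: (-1,-2) -> (-11.041,-12.041) [heading=225, draw]
  PU: pen up
  LT 30: heading 225 -> 255
  FD 2.9: (-11.041,-12.041) -> (-11.791,-14.842) [heading=255, move]
  -- iteration 2/6 --
  FD 14.2: (-11.791,-14.842) -> (-15.467,-28.558) [heading=255, move]
  PU: pen up
  LT 30: heading 255 -> 285
  FD 2.9: (-15.467,-28.558) -> (-14.716,-31.359) [heading=285, move]
  -- iteration 3/6 --
  FD 14.2: (-14.716,-31.359) -> (-11.041,-45.076) [heading=285, move]
  PU: pen up
  LT 30: heading 285 -> 315
  FD 2.9: (-11.041,-45.076) -> (-8.99,-47.126) [heading=315, move]
  -- iteration 4/6 --
  FD 14.2: (-8.99,-47.126) -> (1.051,-57.167) [heading=315, move]
  PU: pen up
  LT 30: heading 315 -> 345
  FD 2.9: (1.051,-57.167) -> (3.852,-57.918) [heading=345, move]
  -- iteration 5/6 --
  FD 14.2: (3.852,-57.918) -> (17.568,-61.593) [heading=345, move]
  PU: pen up
  LT 30: heading 345 -> 15
  FD 2.9: (17.568,-61.593) -> (20.369,-60.842) [heading=15, move]
  -- iteration 6/6 --
  FD 14.2: (20.369,-60.842) -> (34.085,-57.167) [heading=15, move]
  PU: pen up
  LT 30: heading 15 -> 45
  FD 2.9: (34.085,-57.167) -> (36.136,-55.116) [heading=45, move]
]
Final: pos=(36.136,-55.116), heading=45, 1 segment(s) drawn
Segments drawn: 1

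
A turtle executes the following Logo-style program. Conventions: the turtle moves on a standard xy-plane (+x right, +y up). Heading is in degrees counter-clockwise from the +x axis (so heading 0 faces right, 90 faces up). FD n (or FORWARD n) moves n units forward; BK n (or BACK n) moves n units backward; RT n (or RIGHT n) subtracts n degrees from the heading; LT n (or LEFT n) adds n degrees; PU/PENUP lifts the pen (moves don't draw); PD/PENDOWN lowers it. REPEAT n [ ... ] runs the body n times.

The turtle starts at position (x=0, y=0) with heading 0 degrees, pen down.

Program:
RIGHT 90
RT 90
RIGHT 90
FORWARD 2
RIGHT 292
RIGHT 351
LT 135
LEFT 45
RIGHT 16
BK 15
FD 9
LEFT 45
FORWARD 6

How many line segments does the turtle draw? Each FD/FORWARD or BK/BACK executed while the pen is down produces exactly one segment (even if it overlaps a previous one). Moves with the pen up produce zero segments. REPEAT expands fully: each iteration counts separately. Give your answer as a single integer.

Answer: 4

Derivation:
Executing turtle program step by step:
Start: pos=(0,0), heading=0, pen down
RT 90: heading 0 -> 270
RT 90: heading 270 -> 180
RT 90: heading 180 -> 90
FD 2: (0,0) -> (0,2) [heading=90, draw]
RT 292: heading 90 -> 158
RT 351: heading 158 -> 167
LT 135: heading 167 -> 302
LT 45: heading 302 -> 347
RT 16: heading 347 -> 331
BK 15: (0,2) -> (-13.119,9.272) [heading=331, draw]
FD 9: (-13.119,9.272) -> (-5.248,4.909) [heading=331, draw]
LT 45: heading 331 -> 16
FD 6: (-5.248,4.909) -> (0.52,6.563) [heading=16, draw]
Final: pos=(0.52,6.563), heading=16, 4 segment(s) drawn
Segments drawn: 4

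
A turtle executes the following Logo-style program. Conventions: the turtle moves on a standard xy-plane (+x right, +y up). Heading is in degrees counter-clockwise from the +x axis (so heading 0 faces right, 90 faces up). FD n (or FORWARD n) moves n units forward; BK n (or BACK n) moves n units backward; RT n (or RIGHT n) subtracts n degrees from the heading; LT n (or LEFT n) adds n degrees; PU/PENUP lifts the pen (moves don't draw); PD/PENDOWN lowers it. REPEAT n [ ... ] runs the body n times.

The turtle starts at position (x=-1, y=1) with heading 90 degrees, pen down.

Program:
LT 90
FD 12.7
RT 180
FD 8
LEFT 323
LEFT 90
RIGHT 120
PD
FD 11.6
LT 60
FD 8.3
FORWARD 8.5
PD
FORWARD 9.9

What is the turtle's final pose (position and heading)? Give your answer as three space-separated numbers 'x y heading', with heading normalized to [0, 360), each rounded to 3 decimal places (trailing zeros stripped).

Answer: 25.333 -12.932 353

Derivation:
Executing turtle program step by step:
Start: pos=(-1,1), heading=90, pen down
LT 90: heading 90 -> 180
FD 12.7: (-1,1) -> (-13.7,1) [heading=180, draw]
RT 180: heading 180 -> 0
FD 8: (-13.7,1) -> (-5.7,1) [heading=0, draw]
LT 323: heading 0 -> 323
LT 90: heading 323 -> 53
RT 120: heading 53 -> 293
PD: pen down
FD 11.6: (-5.7,1) -> (-1.168,-9.678) [heading=293, draw]
LT 60: heading 293 -> 353
FD 8.3: (-1.168,-9.678) -> (7.071,-10.689) [heading=353, draw]
FD 8.5: (7.071,-10.689) -> (15.507,-11.725) [heading=353, draw]
PD: pen down
FD 9.9: (15.507,-11.725) -> (25.333,-12.932) [heading=353, draw]
Final: pos=(25.333,-12.932), heading=353, 6 segment(s) drawn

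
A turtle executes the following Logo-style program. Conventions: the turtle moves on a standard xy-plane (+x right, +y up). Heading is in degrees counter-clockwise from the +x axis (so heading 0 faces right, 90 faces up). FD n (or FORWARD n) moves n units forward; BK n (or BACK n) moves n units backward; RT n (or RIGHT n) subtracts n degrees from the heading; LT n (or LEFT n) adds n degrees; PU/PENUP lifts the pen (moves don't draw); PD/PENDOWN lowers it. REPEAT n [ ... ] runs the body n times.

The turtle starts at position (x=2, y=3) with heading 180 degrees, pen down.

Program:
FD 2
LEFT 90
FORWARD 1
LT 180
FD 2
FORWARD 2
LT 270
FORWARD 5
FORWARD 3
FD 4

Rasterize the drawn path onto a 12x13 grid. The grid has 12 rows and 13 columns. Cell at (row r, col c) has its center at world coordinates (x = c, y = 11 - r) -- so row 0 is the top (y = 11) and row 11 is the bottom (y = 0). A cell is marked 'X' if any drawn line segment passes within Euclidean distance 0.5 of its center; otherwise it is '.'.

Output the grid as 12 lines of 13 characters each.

Segment 0: (2,3) -> (0,3)
Segment 1: (0,3) -> (-0,2)
Segment 2: (-0,2) -> (0,4)
Segment 3: (0,4) -> (0,6)
Segment 4: (0,6) -> (5,6)
Segment 5: (5,6) -> (8,6)
Segment 6: (8,6) -> (12,6)

Answer: .............
.............
.............
.............
.............
XXXXXXXXXXXXX
X............
X............
XXX..........
X............
.............
.............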